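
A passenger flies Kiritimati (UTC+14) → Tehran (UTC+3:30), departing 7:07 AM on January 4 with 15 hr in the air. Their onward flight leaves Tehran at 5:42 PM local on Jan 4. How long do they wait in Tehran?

6 hours 5 minutes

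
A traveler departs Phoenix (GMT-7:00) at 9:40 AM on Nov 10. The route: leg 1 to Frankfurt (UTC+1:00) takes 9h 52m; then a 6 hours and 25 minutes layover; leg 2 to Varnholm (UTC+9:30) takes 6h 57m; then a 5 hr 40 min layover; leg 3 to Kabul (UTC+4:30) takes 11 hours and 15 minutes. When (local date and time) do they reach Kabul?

Convert departure to UTC: 9:40 AM + 7:00 = 4:40 PM UTC on Nov 10.
Add 9 hours and 52 minutes leg 1 → 2:32 AM UTC (Nov 11).
Add 6 hours and 25 minutes layover in Frankfurt → 8:57 AM UTC.
Add 6 hours 57 minutes leg 2 → 3:54 PM UTC.
Add 5 hours and 40 minutes layover in Varnholm → 9:34 PM UTC.
Add 11 hours and 15 minutes leg 3 → 8:49 AM UTC (Nov 12).
Kabul is UTC+4:30, so local arrival = 8:49 AM + 4:30 = 1:19 PM on Nov 12.

1:19 PM on November 12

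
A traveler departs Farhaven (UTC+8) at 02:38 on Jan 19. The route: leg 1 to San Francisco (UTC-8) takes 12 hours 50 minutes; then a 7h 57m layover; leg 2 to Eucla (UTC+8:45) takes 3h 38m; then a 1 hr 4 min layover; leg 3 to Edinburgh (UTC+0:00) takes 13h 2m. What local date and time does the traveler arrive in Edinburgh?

09:09 on January 20

Convert departure to UTC: 02:38 − 8:00 = 18:38 UTC on Jan 18.
Add 12 hours 50 minutes leg 1 → 07:28 UTC (Jan 19).
Add 7 hours and 57 minutes layover in San Francisco → 15:25 UTC.
Add 3 hours and 38 minutes leg 2 → 19:03 UTC.
Add 1 hour 4 minutes layover in Eucla → 20:07 UTC.
Add 13 hours and 2 minutes leg 3 → 09:09 UTC (Jan 20).
Edinburgh is UTC+0, so local arrival is the same: 09:09 on Jan 20.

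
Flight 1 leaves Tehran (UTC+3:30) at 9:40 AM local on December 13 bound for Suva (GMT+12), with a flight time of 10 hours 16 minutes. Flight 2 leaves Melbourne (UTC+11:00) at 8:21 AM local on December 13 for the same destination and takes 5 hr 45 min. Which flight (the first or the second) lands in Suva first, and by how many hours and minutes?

Flight 1 in UTC: 9:40 AM − 3:30 = 6:10 AM on Dec 13.
+10 hours and 16 minutes → arrive 4:26 PM UTC on Dec 13.
Flight 2 in UTC: 8:21 AM − 11:00 = 9:21 PM on Dec 12.
+5 hours and 45 minutes → arrive 3:06 AM UTC on Dec 13.
Flight 2 lands earlier by 13 hours 20 minutes.

the second, by 13 hours 20 minutes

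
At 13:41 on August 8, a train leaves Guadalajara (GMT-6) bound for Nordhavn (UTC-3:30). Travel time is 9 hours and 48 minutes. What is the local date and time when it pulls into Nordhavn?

Convert departure to UTC: 13:41 + 6:00 = 19:41 UTC on Aug 8.
Add 9 hours and 48 minutes travel time → 05:29 UTC (Aug 9).
Nordhavn is UTC−3:30, so local arrival = 05:29 − 3:30 = 01:59 on Aug 9.

01:59 on Aug 9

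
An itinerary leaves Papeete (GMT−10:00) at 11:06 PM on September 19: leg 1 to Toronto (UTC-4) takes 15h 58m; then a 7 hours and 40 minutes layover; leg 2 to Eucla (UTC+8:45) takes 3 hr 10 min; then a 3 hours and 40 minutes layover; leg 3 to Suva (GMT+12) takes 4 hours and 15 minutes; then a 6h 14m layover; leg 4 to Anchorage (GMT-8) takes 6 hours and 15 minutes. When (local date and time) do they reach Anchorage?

Convert departure to UTC: 11:06 PM + 10:00 = 9:06 AM UTC on Sep 20.
Add 15 hours and 58 minutes leg 1 → 1:04 AM UTC (Sep 21).
Add 7 hours and 40 minutes layover in Toronto → 8:44 AM UTC.
Add 3 hours and 10 minutes leg 2 → 11:54 AM UTC.
Add 3 hours 40 minutes layover in Eucla → 3:34 PM UTC.
Add 4 hours 15 minutes leg 3 → 7:49 PM UTC.
Add 6 hours 14 minutes layover in Suva → 2:03 AM UTC (Sep 22).
Add 6 hours 15 minutes leg 4 → 8:18 AM UTC.
Anchorage is UTC−8:00, so local arrival = 8:18 AM − 8:00 = 12:18 AM on Sep 22.

12:18 AM on Sep 22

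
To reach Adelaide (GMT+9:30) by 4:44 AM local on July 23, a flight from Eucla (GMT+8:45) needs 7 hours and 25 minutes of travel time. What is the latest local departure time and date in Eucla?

8:34 PM on Jul 22

Target arrival in UTC: 4:44 AM − 9:30 = 7:14 PM on Jul 22.
Subtract 7 hours 25 minutes → departure 11:49 AM UTC on Jul 22.
Eucla is UTC+8:45: 11:49 AM + 8:45 = 8:34 PM on Jul 22.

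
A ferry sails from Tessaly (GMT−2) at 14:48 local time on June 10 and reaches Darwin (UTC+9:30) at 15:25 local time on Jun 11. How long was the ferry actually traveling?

13 hours 7 minutes

Departure in UTC: 14:48 + 2:00 = 16:48 on Jun 10.
Arrival in UTC: 15:25 − 9:30 = 05:55 on Jun 11.
Elapsed = 05:55 − 16:48 (+1 day) = 13 hours 7 minutes.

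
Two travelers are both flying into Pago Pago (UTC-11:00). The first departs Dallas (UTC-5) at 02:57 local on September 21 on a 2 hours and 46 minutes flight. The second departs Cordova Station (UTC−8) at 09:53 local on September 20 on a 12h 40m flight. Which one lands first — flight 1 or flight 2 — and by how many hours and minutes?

the second, by 4 hours 10 minutes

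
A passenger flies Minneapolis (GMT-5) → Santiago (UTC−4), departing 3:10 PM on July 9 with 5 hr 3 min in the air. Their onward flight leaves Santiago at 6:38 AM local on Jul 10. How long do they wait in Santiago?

Convert departure to UTC: 3:10 PM + 5:00 = 8:10 PM UTC on Jul 9.
Add 5 hours and 3 minutes flight time → 1:13 AM UTC (Jul 10).
Santiago is UTC−4:00, so local arrival = 1:13 AM − 4:00 = 9:13 PM on Jul 9.
Layover = 6:38 AM − 9:13 PM (+1 day) = 9 hours 25 minutes.

9 hours 25 minutes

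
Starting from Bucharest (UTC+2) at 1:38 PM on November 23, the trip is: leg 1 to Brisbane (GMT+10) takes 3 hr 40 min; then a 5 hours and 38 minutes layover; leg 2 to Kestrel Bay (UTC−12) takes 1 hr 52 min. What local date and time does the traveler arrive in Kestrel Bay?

10:48 AM on November 23

Convert departure to UTC: 1:38 PM − 2:00 = 11:38 AM UTC on Nov 23.
Add 3 hours 40 minutes leg 1 → 3:18 PM UTC.
Add 5 hours 38 minutes layover in Brisbane → 8:56 PM UTC.
Add 1 hour 52 minutes leg 2 → 10:48 PM UTC.
Kestrel Bay is UTC−12:00, so local arrival = 10:48 PM − 12:00 = 10:48 AM on Nov 23.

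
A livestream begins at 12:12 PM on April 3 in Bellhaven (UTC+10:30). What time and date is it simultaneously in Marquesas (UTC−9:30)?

4:12 PM on April 2

In UTC: 12:12 PM − 10:30 = 1:42 AM on Apr 3.
Marquesas is UTC−9:30: 1:42 AM − 9:30 = 4:12 PM on Apr 2.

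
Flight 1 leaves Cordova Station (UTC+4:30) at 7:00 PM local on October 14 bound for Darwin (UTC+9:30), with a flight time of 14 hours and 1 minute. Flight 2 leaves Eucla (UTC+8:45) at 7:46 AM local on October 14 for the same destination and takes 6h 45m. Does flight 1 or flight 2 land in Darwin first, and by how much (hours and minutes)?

the second, by 22 hours 45 minutes

Flight 1 in UTC: 7:00 PM − 4:30 = 2:30 PM on Oct 14.
+14 hours and 1 minute → arrive 4:31 AM UTC on Oct 15.
Flight 2 in UTC: 7:46 AM − 8:45 = 11:01 PM on Oct 13.
+6 hours and 45 minutes → arrive 5:46 AM UTC on Oct 14.
Flight 2 lands earlier by 22 hours 45 minutes.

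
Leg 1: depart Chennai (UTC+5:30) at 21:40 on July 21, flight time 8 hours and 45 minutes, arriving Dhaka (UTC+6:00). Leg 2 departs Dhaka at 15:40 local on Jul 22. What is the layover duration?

8 hours 45 minutes

Convert departure to UTC: 21:40 − 5:30 = 16:10 UTC on Jul 21.
Add 8 hours and 45 minutes flight time → 00:55 UTC (Jul 22).
Dhaka is UTC+6:00, so local arrival = 00:55 + 6:00 = 06:55 on Jul 22.
Layover = 15:40 − 06:55 = 8 hours 45 minutes.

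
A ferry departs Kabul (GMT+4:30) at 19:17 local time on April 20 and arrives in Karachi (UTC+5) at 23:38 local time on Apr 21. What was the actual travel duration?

Departure in UTC: 19:17 − 4:30 = 14:47 on Apr 20.
Arrival in UTC: 23:38 − 5:00 = 18:38 on Apr 21.
Elapsed = 18:38 − 14:47 (+1 day) = 27 hours 51 minutes.

27 hours 51 minutes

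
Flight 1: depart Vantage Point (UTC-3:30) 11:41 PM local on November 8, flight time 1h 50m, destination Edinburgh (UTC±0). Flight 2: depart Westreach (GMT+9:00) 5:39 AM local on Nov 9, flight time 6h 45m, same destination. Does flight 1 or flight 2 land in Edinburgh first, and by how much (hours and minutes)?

Flight 1 in UTC: 11:41 PM + 3:30 = 3:11 AM on Nov 9.
+1 hour 50 minutes → arrive 5:01 AM UTC on Nov 9.
Flight 2 in UTC: 5:39 AM − 9:00 = 8:39 PM on Nov 8.
+6 hours and 45 minutes → arrive 3:24 AM UTC on Nov 9.
Flight 2 lands earlier by 1 hour 37 minutes.

the second, by 1 hour 37 minutes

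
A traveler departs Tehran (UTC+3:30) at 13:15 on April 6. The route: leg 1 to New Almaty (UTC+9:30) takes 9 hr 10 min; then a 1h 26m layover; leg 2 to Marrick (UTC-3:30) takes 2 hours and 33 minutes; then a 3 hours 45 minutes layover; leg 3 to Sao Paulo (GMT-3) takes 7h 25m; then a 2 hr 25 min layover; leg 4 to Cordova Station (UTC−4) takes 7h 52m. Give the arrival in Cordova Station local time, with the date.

Convert departure to UTC: 13:15 − 3:30 = 09:45 UTC on Apr 6.
Add 9 hours and 10 minutes leg 1 → 18:55 UTC.
Add 1 hour 26 minutes layover in New Almaty → 20:21 UTC.
Add 2 hours 33 minutes leg 2 → 22:54 UTC.
Add 3 hours 45 minutes layover in Marrick → 02:39 UTC (Apr 7).
Add 7 hours and 25 minutes leg 3 → 10:04 UTC.
Add 2 hours 25 minutes layover in Sao Paulo → 12:29 UTC.
Add 7 hours 52 minutes leg 4 → 20:21 UTC.
Cordova Station is UTC−4:00, so local arrival = 20:21 − 4:00 = 16:21 on Apr 7.

16:21 on April 7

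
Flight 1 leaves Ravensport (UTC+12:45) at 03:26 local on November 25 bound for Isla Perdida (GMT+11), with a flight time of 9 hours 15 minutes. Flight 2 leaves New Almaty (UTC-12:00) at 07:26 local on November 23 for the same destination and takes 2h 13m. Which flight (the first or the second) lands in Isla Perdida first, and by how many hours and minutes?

Flight 1 in UTC: 03:26 − 12:45 = 14:41 on Nov 24.
+9 hours 15 minutes → arrive 23:56 UTC on Nov 24.
Flight 2 in UTC: 07:26 + 12:00 = 19:26 on Nov 23.
+2 hours and 13 minutes → arrive 21:39 UTC on Nov 23.
Flight 2 lands earlier by 26 hours 17 minutes.

the second, by 26 hours 17 minutes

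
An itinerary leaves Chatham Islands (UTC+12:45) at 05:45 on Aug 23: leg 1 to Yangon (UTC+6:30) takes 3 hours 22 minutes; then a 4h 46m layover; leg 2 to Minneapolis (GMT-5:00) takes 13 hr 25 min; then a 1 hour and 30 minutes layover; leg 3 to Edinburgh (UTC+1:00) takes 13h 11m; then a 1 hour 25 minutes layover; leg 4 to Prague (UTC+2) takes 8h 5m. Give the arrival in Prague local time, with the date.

16:44 on August 24

Convert departure to UTC: 05:45 − 12:45 = 17:00 UTC on Aug 22.
Add 3 hours 22 minutes leg 1 → 20:22 UTC.
Add 4 hours and 46 minutes layover in Yangon → 01:08 UTC (Aug 23).
Add 13 hours 25 minutes leg 2 → 14:33 UTC.
Add 1 hour 30 minutes layover in Minneapolis → 16:03 UTC.
Add 13 hours 11 minutes leg 3 → 05:14 UTC (Aug 24).
Add 1 hour and 25 minutes layover in Edinburgh → 06:39 UTC.
Add 8 hours 5 minutes leg 4 → 14:44 UTC.
Prague is UTC+2:00, so local arrival = 14:44 + 2:00 = 16:44 on Aug 24.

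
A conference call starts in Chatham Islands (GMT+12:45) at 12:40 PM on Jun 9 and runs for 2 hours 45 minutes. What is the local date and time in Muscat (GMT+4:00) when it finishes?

Muscat is 8:45 behind Chatham Islands.
After 2 hours 45 minutes it is 3:25 PM in Chatham Islands.
Shift by the zone difference: 3:25 PM − 8:45 = 6:40 AM on Jun 9 in Muscat.

6:40 AM on June 9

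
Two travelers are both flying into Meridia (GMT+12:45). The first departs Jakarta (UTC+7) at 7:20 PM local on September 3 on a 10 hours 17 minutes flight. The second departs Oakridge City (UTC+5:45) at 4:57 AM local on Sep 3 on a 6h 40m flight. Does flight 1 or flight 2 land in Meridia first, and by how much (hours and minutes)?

the second, by 16 hours 45 minutes

Flight 1 in UTC: 7:20 PM − 7:00 = 12:20 PM on Sep 3.
+10 hours and 17 minutes → arrive 10:37 PM UTC on Sep 3.
Flight 2 in UTC: 4:57 AM − 5:45 = 11:12 PM on Sep 2.
+6 hours and 40 minutes → arrive 5:52 AM UTC on Sep 3.
Flight 2 lands earlier by 16 hours 45 minutes.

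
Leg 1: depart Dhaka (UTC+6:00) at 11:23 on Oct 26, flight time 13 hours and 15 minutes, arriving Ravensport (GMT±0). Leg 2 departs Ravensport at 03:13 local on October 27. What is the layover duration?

Convert departure to UTC: 11:23 − 6:00 = 05:23 UTC on Oct 26.
Add 13 hours and 15 minutes flight time → 18:38 UTC.
Ravensport is UTC+0, so local arrival is the same: 18:38 on Oct 26.
Layover = 03:13 − 18:38 (+1 day) = 8 hours 35 minutes.

8 hours 35 minutes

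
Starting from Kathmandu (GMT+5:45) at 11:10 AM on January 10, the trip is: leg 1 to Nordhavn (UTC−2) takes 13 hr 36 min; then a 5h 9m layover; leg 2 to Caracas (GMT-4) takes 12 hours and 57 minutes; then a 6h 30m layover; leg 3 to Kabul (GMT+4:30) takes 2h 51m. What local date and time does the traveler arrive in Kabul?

Convert departure to UTC: 11:10 AM − 5:45 = 5:25 AM UTC on Jan 10.
Add 13 hours and 36 minutes leg 1 → 7:01 PM UTC.
Add 5 hours 9 minutes layover in Nordhavn → 12:10 AM UTC (Jan 11).
Add 12 hours 57 minutes leg 2 → 1:07 PM UTC.
Add 6 hours and 30 minutes layover in Caracas → 7:37 PM UTC.
Add 2 hours and 51 minutes leg 3 → 10:28 PM UTC.
Kabul is UTC+4:30, so local arrival = 10:28 PM + 4:30 = 2:58 AM on Jan 12.

2:58 AM on January 12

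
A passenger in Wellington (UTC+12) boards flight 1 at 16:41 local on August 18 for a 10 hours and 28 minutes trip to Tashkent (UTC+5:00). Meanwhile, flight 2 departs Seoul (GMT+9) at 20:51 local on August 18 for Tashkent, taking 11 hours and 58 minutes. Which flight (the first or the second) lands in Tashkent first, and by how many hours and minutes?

the first, by 8 hours 40 minutes

Flight 1 in UTC: 16:41 − 12:00 = 04:41 on Aug 18.
+10 hours 28 minutes → arrive 15:09 UTC on Aug 18.
Flight 2 in UTC: 20:51 − 9:00 = 11:51 on Aug 18.
+11 hours 58 minutes → arrive 23:49 UTC on Aug 18.
Flight 1 lands earlier by 8 hours 40 minutes.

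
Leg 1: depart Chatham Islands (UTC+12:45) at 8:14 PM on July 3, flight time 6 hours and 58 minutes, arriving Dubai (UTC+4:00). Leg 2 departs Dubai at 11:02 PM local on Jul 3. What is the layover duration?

Convert departure to UTC: 8:14 PM − 12:45 = 7:29 AM UTC on Jul 3.
Add 6 hours and 58 minutes flight time → 2:27 PM UTC.
Dubai is UTC+4:00, so local arrival = 2:27 PM + 4:00 = 6:27 PM on Jul 3.
Layover = 11:02 PM − 6:27 PM = 4 hours 35 minutes.

4 hours 35 minutes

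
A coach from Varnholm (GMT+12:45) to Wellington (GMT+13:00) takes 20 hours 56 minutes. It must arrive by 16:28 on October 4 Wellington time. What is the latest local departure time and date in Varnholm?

19:17 on October 3

Target arrival in UTC: 16:28 − 13:00 = 03:28 on Oct 4.
Subtract 20 hours 56 minutes → departure 06:32 UTC on Oct 3.
Varnholm is UTC+12:45: 06:32 + 12:45 = 19:17 on Oct 3.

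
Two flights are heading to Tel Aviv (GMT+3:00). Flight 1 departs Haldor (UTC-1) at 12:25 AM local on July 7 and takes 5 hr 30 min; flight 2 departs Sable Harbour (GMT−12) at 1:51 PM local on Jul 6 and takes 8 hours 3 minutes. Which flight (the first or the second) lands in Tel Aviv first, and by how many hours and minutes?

Flight 1 in UTC: 12:25 AM + 1:00 = 1:25 AM on Jul 7.
+5 hours 30 minutes → arrive 6:55 AM UTC on Jul 7.
Flight 2 in UTC: 1:51 PM + 12:00 = 1:51 AM on Jul 7.
+8 hours 3 minutes → arrive 9:54 AM UTC on Jul 7.
Flight 1 lands earlier by 2 hours 59 minutes.

the first, by 2 hours 59 minutes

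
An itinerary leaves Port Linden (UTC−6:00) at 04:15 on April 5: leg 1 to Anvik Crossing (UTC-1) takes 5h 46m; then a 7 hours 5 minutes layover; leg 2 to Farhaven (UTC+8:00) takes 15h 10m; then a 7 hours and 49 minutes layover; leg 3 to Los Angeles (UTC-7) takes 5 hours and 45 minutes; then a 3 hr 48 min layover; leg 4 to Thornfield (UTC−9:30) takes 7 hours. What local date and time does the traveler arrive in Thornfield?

05:08 on April 7

Convert departure to UTC: 04:15 + 6:00 = 10:15 UTC on Apr 5.
Add 5 hours and 46 minutes leg 1 → 16:01 UTC.
Add 7 hours 5 minutes layover in Anvik Crossing → 23:06 UTC.
Add 15 hours 10 minutes leg 2 → 14:16 UTC (Apr 6).
Add 7 hours and 49 minutes layover in Farhaven → 22:05 UTC.
Add 5 hours and 45 minutes leg 3 → 03:50 UTC (Apr 7).
Add 3 hours and 48 minutes layover in Los Angeles → 07:38 UTC.
Add 7 hours leg 4 → 14:38 UTC.
Thornfield is UTC−9:30, so local arrival = 14:38 − 9:30 = 05:08 on Apr 7.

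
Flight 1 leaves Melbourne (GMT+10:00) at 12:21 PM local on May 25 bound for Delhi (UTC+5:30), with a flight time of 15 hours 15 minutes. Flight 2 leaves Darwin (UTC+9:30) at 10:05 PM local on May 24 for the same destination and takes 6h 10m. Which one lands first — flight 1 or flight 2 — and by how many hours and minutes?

Flight 1 in UTC: 12:21 PM − 10:00 = 2:21 AM on May 25.
+15 hours 15 minutes → arrive 5:36 PM UTC on May 25.
Flight 2 in UTC: 10:05 PM − 9:30 = 12:35 PM on May 24.
+6 hours 10 minutes → arrive 6:45 PM UTC on May 24.
Flight 2 lands earlier by 22 hours 51 minutes.

the second, by 22 hours 51 minutes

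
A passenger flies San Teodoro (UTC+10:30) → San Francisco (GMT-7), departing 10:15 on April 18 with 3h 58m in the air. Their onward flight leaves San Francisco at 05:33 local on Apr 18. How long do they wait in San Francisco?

8 hours 50 minutes

Convert departure to UTC: 10:15 − 10:30 = 23:45 UTC on Apr 17.
Add 3 hours 58 minutes flight time → 03:43 UTC (Apr 18).
San Francisco is UTC−7:00, so local arrival = 03:43 − 7:00 = 20:43 on Apr 17.
Layover = 05:33 − 20:43 (+1 day) = 8 hours 50 minutes.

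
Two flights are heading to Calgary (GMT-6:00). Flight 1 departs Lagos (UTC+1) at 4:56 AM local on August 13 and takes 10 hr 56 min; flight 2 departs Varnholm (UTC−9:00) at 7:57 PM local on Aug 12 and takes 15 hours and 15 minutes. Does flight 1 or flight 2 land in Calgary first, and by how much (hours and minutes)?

Flight 1 in UTC: 4:56 AM − 1:00 = 3:56 AM on Aug 13.
+10 hours and 56 minutes → arrive 2:52 PM UTC on Aug 13.
Flight 2 in UTC: 7:57 PM + 9:00 = 4:57 AM on Aug 13.
+15 hours 15 minutes → arrive 8:12 PM UTC on Aug 13.
Flight 1 lands earlier by 5 hours 20 minutes.

the first, by 5 hours 20 minutes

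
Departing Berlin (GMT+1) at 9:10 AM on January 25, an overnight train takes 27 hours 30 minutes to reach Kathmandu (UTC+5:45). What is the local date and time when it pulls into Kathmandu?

5:25 PM on Jan 26

Kathmandu is 4:45 ahead of Berlin.
After 27 hours and 30 minutes it is 12:40 PM (Jan 26) in Berlin.
Shift by the zone difference: 12:40 PM + 4:45 = 5:25 PM on Jan 26 in Kathmandu.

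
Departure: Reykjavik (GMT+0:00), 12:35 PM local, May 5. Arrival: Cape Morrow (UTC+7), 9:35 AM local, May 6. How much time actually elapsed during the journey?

14 hours

Departure is already UTC: 12:35 PM on May 5.
Arrival in UTC: 9:35 AM − 7:00 = 2:35 AM on May 6.
Elapsed = 2:35 AM − 12:35 PM (+1 day) = 14 hours.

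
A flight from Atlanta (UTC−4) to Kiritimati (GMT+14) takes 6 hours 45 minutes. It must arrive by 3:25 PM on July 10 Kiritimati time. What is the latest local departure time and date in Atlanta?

Target arrival in UTC: 3:25 PM − 14:00 = 1:25 AM on Jul 10.
Subtract 6 hours and 45 minutes → departure 6:40 PM UTC on Jul 9.
Atlanta is UTC−4:00: 6:40 PM − 4:00 = 2:40 PM on Jul 9.

2:40 PM on July 9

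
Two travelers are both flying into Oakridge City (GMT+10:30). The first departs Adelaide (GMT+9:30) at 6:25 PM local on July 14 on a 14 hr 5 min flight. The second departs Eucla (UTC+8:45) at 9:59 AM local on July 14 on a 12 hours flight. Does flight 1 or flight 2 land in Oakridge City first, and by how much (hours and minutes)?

Flight 1 in UTC: 6:25 PM − 9:30 = 8:55 AM on Jul 14.
+14 hours 5 minutes → arrive 11:00 PM UTC on Jul 14.
Flight 2 in UTC: 9:59 AM − 8:45 = 1:14 AM on Jul 14.
+12 hours → arrive 1:14 PM UTC on Jul 14.
Flight 2 lands earlier by 9 hours 46 minutes.

the second, by 9 hours 46 minutes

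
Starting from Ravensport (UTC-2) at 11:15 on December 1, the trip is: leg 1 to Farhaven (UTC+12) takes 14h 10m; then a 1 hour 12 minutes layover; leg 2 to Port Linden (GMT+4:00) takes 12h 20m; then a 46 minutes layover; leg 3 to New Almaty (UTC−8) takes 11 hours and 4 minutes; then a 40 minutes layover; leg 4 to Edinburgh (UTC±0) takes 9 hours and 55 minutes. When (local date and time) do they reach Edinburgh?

Convert departure to UTC: 11:15 + 2:00 = 13:15 UTC on Dec 1.
Add 14 hours and 10 minutes leg 1 → 03:25 UTC (Dec 2).
Add 1 hour 12 minutes layover in Farhaven → 04:37 UTC.
Add 12 hours and 20 minutes leg 2 → 16:57 UTC.
Add 46 minutes layover in Port Linden → 17:43 UTC.
Add 11 hours 4 minutes leg 3 → 04:47 UTC (Dec 3).
Add 40 minutes layover in New Almaty → 05:27 UTC.
Add 9 hours 55 minutes leg 4 → 15:22 UTC.
Edinburgh is UTC+0, so local arrival is the same: 15:22 on Dec 3.

15:22 on Dec 3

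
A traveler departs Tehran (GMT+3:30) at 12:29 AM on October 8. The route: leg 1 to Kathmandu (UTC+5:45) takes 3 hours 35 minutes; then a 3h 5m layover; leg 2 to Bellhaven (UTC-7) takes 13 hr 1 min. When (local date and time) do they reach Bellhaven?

9:40 AM on October 8

Convert departure to UTC: 12:29 AM − 3:30 = 8:59 PM UTC on Oct 7.
Add 3 hours 35 minutes leg 1 → 12:34 AM UTC (Oct 8).
Add 3 hours and 5 minutes layover in Kathmandu → 3:39 AM UTC.
Add 13 hours and 1 minute leg 2 → 4:40 PM UTC.
Bellhaven is UTC−7:00, so local arrival = 4:40 PM − 7:00 = 9:40 AM on Oct 8.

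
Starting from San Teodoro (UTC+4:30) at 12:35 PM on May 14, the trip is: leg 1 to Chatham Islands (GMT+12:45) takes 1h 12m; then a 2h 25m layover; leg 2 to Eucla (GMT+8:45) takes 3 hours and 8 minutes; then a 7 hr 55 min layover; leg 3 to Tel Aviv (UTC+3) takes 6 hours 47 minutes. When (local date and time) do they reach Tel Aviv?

Convert departure to UTC: 12:35 PM − 4:30 = 8:05 AM UTC on May 14.
Add 1 hour and 12 minutes leg 1 → 9:17 AM UTC.
Add 2 hours 25 minutes layover in Chatham Islands → 11:42 AM UTC.
Add 3 hours 8 minutes leg 2 → 2:50 PM UTC.
Add 7 hours 55 minutes layover in Eucla → 10:45 PM UTC.
Add 6 hours and 47 minutes leg 3 → 5:32 AM UTC (May 15).
Tel Aviv is UTC+3:00, so local arrival = 5:32 AM + 3:00 = 8:32 AM on May 15.

8:32 AM on May 15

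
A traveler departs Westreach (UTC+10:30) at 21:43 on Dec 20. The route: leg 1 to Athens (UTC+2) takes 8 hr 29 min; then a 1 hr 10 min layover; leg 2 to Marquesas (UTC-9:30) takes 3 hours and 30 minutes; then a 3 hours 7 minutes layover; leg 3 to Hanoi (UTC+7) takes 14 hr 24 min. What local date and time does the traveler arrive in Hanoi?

00:53 on Dec 22

Convert departure to UTC: 21:43 − 10:30 = 11:13 UTC on Dec 20.
Add 8 hours 29 minutes leg 1 → 19:42 UTC.
Add 1 hour and 10 minutes layover in Athens → 20:52 UTC.
Add 3 hours 30 minutes leg 2 → 00:22 UTC (Dec 21).
Add 3 hours 7 minutes layover in Marquesas → 03:29 UTC.
Add 14 hours and 24 minutes leg 3 → 17:53 UTC.
Hanoi is UTC+7:00, so local arrival = 17:53 + 7:00 = 00:53 on Dec 22.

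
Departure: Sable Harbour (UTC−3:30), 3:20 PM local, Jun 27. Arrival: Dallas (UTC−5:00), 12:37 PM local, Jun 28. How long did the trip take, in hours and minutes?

22 hours 47 minutes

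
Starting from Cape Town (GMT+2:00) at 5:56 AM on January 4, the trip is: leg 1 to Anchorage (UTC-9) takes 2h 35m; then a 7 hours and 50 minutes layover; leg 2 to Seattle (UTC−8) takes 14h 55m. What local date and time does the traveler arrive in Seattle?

9:16 PM on Jan 4

Convert departure to UTC: 5:56 AM − 2:00 = 3:56 AM UTC on Jan 4.
Add 2 hours and 35 minutes leg 1 → 6:31 AM UTC.
Add 7 hours and 50 minutes layover in Anchorage → 2:21 PM UTC.
Add 14 hours 55 minutes leg 2 → 5:16 AM UTC (Jan 5).
Seattle is UTC−8:00, so local arrival = 5:16 AM − 8:00 = 9:16 PM on Jan 4.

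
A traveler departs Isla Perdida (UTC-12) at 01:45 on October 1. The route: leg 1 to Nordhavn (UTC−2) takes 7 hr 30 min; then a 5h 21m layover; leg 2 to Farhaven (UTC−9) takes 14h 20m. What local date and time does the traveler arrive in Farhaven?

07:56 on Oct 2

Convert departure to UTC: 01:45 + 12:00 = 13:45 UTC on Oct 1.
Add 7 hours 30 minutes leg 1 → 21:15 UTC.
Add 5 hours 21 minutes layover in Nordhavn → 02:36 UTC (Oct 2).
Add 14 hours 20 minutes leg 2 → 16:56 UTC.
Farhaven is UTC−9:00, so local arrival = 16:56 − 9:00 = 07:56 on Oct 2.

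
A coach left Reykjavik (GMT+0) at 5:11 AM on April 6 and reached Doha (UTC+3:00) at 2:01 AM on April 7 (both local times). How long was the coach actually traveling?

Doha is 3:00 ahead of Reykjavik.
Clock-face elapsed time (ignoring zones) is 20 hours 50 minutes.
Actual elapsed = 20 hours 50 minutes − 3:00 = 17 hours 50 minutes.

17 hours 50 minutes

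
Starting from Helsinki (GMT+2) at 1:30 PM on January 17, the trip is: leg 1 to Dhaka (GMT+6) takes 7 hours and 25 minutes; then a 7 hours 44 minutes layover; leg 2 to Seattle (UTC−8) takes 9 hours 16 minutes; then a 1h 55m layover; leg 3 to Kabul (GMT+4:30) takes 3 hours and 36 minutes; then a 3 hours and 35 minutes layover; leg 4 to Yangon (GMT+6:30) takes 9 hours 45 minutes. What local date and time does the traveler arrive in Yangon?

1:16 PM on January 19

Convert departure to UTC: 1:30 PM − 2:00 = 11:30 AM UTC on Jan 17.
Add 7 hours 25 minutes leg 1 → 6:55 PM UTC.
Add 7 hours 44 minutes layover in Dhaka → 2:39 AM UTC (Jan 18).
Add 9 hours 16 minutes leg 2 → 11:55 AM UTC.
Add 1 hour and 55 minutes layover in Seattle → 1:50 PM UTC.
Add 3 hours 36 minutes leg 3 → 5:26 PM UTC.
Add 3 hours 35 minutes layover in Kabul → 9:01 PM UTC.
Add 9 hours 45 minutes leg 4 → 6:46 AM UTC (Jan 19).
Yangon is UTC+6:30, so local arrival = 6:46 AM + 6:30 = 1:16 PM on Jan 19.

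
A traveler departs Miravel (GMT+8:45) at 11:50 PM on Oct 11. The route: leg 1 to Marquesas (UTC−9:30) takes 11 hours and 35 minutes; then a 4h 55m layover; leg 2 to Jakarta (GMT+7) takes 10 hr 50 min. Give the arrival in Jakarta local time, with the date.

1:25 AM on October 13

Convert departure to UTC: 11:50 PM − 8:45 = 3:05 PM UTC on Oct 11.
Add 11 hours 35 minutes leg 1 → 2:40 AM UTC (Oct 12).
Add 4 hours and 55 minutes layover in Marquesas → 7:35 AM UTC.
Add 10 hours 50 minutes leg 2 → 6:25 PM UTC.
Jakarta is UTC+7:00, so local arrival = 6:25 PM + 7:00 = 1:25 AM on Oct 13.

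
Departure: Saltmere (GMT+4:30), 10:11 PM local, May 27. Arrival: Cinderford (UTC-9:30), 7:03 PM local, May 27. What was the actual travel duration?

Departure in UTC: 10:11 PM − 4:30 = 5:41 PM on May 27.
Arrival in UTC: 7:03 PM + 9:30 = 4:33 AM on May 28.
Elapsed = 4:33 AM − 5:41 PM (+1 day) = 10 hours 52 minutes.

10 hours 52 minutes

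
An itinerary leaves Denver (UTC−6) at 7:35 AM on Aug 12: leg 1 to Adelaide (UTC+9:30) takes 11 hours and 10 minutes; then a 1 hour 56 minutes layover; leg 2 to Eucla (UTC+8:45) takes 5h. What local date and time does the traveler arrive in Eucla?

4:26 PM on August 13

Convert departure to UTC: 7:35 AM + 6:00 = 1:35 PM UTC on Aug 12.
Add 11 hours and 10 minutes leg 1 → 12:45 AM UTC (Aug 13).
Add 1 hour and 56 minutes layover in Adelaide → 2:41 AM UTC.
Add 5 hours leg 2 → 7:41 AM UTC.
Eucla is UTC+8:45, so local arrival = 7:41 AM + 8:45 = 4:26 PM on Aug 13.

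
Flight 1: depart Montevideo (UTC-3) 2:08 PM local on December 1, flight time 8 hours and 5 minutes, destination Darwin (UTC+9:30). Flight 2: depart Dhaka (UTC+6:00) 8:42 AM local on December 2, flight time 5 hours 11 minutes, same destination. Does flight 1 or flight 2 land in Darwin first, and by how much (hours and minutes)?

Flight 1 in UTC: 2:08 PM + 3:00 = 5:08 PM on Dec 1.
+8 hours 5 minutes → arrive 1:13 AM UTC on Dec 2.
Flight 2 in UTC: 8:42 AM − 6:00 = 2:42 AM on Dec 2.
+5 hours and 11 minutes → arrive 7:53 AM UTC on Dec 2.
Flight 1 lands earlier by 6 hours 40 minutes.

the first, by 6 hours 40 minutes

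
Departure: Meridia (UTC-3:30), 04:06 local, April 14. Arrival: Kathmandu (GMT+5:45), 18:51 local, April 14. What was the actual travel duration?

Kathmandu is 9:15 ahead of Meridia.
Clock-face elapsed time (ignoring zones) is 14 hours 45 minutes.
Actual elapsed = 14 hours 45 minutes − 9:15 = 5 hours 30 minutes.

5 hours 30 minutes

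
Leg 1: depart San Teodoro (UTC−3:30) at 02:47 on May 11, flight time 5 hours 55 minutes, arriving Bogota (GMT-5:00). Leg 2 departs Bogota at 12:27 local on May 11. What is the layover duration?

5 hours 15 minutes

Convert departure to UTC: 02:47 + 3:30 = 06:17 UTC on May 11.
Add 5 hours and 55 minutes flight time → 12:12 UTC.
Bogota is UTC−5:00, so local arrival = 12:12 − 5:00 = 07:12 on May 11.
Layover = 12:27 − 07:12 = 5 hours 15 minutes.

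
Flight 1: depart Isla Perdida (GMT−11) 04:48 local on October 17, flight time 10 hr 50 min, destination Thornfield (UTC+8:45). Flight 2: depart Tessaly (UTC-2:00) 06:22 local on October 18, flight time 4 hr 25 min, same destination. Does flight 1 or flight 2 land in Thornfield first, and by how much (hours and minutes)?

Flight 1 in UTC: 04:48 + 11:00 = 15:48 on Oct 17.
+10 hours and 50 minutes → arrive 02:38 UTC on Oct 18.
Flight 2 in UTC: 06:22 + 2:00 = 08:22 on Oct 18.
+4 hours 25 minutes → arrive 12:47 UTC on Oct 18.
Flight 1 lands earlier by 10 hours 9 minutes.

the first, by 10 hours 9 minutes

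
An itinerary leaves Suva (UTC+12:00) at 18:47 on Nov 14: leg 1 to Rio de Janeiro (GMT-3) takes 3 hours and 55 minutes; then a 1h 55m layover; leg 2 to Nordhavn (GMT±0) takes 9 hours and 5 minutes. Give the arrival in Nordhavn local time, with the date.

21:42 on November 14

Convert departure to UTC: 18:47 − 12:00 = 06:47 UTC on Nov 14.
Add 3 hours 55 minutes leg 1 → 10:42 UTC.
Add 1 hour and 55 minutes layover in Rio de Janeiro → 12:37 UTC.
Add 9 hours 5 minutes leg 2 → 21:42 UTC.
Nordhavn is UTC+0, so local arrival is the same: 21:42 on Nov 14.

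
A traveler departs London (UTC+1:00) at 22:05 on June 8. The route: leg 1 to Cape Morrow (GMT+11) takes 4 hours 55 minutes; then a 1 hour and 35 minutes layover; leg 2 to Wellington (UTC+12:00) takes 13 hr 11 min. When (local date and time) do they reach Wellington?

04:46 on June 10

Convert departure to UTC: 22:05 − 1:00 = 21:05 UTC on Jun 8.
Add 4 hours and 55 minutes leg 1 → 02:00 UTC (Jun 9).
Add 1 hour 35 minutes layover in Cape Morrow → 03:35 UTC.
Add 13 hours 11 minutes leg 2 → 16:46 UTC.
Wellington is UTC+12:00, so local arrival = 16:46 + 12:00 = 04:46 on Jun 10.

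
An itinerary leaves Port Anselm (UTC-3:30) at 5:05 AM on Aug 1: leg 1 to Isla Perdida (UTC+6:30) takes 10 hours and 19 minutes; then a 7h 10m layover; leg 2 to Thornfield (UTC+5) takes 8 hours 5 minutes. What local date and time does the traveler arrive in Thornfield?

3:09 PM on Aug 2

Convert departure to UTC: 5:05 AM + 3:30 = 8:35 AM UTC on Aug 1.
Add 10 hours and 19 minutes leg 1 → 6:54 PM UTC.
Add 7 hours and 10 minutes layover in Isla Perdida → 2:04 AM UTC (Aug 2).
Add 8 hours and 5 minutes leg 2 → 10:09 AM UTC.
Thornfield is UTC+5:00, so local arrival = 10:09 AM + 5:00 = 3:09 PM on Aug 2.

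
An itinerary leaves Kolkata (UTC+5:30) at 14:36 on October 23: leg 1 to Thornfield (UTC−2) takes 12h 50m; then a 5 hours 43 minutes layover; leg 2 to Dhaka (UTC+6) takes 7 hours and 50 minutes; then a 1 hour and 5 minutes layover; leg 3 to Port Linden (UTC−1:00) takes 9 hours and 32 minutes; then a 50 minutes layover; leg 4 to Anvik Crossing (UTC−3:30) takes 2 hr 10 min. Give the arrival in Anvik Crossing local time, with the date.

21:36 on October 24

Convert departure to UTC: 14:36 − 5:30 = 09:06 UTC on Oct 23.
Add 12 hours 50 minutes leg 1 → 21:56 UTC.
Add 5 hours and 43 minutes layover in Thornfield → 03:39 UTC (Oct 24).
Add 7 hours and 50 minutes leg 2 → 11:29 UTC.
Add 1 hour 5 minutes layover in Dhaka → 12:34 UTC.
Add 9 hours and 32 minutes leg 3 → 22:06 UTC.
Add 50 minutes layover in Port Linden → 22:56 UTC.
Add 2 hours and 10 minutes leg 4 → 01:06 UTC (Oct 25).
Anvik Crossing is UTC−3:30, so local arrival = 01:06 − 3:30 = 21:36 on Oct 24.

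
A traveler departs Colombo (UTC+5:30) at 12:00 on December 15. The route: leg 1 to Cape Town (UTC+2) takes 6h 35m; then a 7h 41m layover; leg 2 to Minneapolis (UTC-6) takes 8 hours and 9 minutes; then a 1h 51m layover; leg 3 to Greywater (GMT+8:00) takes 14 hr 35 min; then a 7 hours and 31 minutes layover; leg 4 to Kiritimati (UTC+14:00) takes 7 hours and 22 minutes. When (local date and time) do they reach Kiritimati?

Convert departure to UTC: 12:00 − 5:30 = 06:30 UTC on Dec 15.
Add 6 hours 35 minutes leg 1 → 13:05 UTC.
Add 7 hours and 41 minutes layover in Cape Town → 20:46 UTC.
Add 8 hours 9 minutes leg 2 → 04:55 UTC (Dec 16).
Add 1 hour 51 minutes layover in Minneapolis → 06:46 UTC.
Add 14 hours and 35 minutes leg 3 → 21:21 UTC.
Add 7 hours and 31 minutes layover in Greywater → 04:52 UTC (Dec 17).
Add 7 hours 22 minutes leg 4 → 12:14 UTC.
Kiritimati is UTC+14:00, so local arrival = 12:14 + 14:00 = 02:14 on Dec 18.

02:14 on December 18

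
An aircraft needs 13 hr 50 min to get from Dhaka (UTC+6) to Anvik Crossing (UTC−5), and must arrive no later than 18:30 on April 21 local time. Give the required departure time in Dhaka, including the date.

15:40 on April 21

Target arrival in UTC: 18:30 + 5:00 = 23:30 on Apr 21.
Subtract 13 hours and 50 minutes → departure 09:40 UTC on Apr 21.
Dhaka is UTC+6:00: 09:40 + 6:00 = 15:40 on Apr 21.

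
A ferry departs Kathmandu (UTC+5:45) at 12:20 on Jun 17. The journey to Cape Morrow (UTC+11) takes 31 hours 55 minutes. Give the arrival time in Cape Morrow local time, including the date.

Cape Morrow is 5:15 ahead of Kathmandu.
After 31 hours 55 minutes it is 20:15 (Jun 18) in Kathmandu.
Shift by the zone difference: 20:15 + 5:15 = 01:30 on Jun 19 in Cape Morrow.

01:30 on June 19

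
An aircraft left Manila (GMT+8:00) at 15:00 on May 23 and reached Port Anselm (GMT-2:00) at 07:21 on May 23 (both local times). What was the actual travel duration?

2 hours 21 minutes

Departure in UTC: 15:00 − 8:00 = 07:00 on May 23.
Arrival in UTC: 07:21 + 2:00 = 09:21 on May 23.
Elapsed = 09:21 − 07:00 = 2 hours 21 minutes.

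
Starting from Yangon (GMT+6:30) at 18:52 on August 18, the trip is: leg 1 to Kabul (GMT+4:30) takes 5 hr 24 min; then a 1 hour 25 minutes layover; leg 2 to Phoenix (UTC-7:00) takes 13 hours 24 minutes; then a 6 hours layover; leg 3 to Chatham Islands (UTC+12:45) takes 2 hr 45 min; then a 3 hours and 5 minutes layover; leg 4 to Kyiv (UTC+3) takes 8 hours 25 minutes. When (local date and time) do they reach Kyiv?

07:50 on Aug 20

Convert departure to UTC: 18:52 − 6:30 = 12:22 UTC on Aug 18.
Add 5 hours 24 minutes leg 1 → 17:46 UTC.
Add 1 hour and 25 minutes layover in Kabul → 19:11 UTC.
Add 13 hours and 24 minutes leg 2 → 08:35 UTC (Aug 19).
Add 6 hours layover in Phoenix → 14:35 UTC.
Add 2 hours 45 minutes leg 3 → 17:20 UTC.
Add 3 hours and 5 minutes layover in Chatham Islands → 20:25 UTC.
Add 8 hours and 25 minutes leg 4 → 04:50 UTC (Aug 20).
Kyiv is UTC+3:00, so local arrival = 04:50 + 3:00 = 07:50 on Aug 20.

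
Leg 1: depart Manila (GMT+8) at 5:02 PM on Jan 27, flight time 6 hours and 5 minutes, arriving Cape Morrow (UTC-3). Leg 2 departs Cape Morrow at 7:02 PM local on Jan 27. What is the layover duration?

6 hours 55 minutes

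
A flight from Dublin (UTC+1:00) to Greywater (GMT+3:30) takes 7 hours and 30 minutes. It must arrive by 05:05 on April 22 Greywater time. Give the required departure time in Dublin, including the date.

19:05 on April 21

Target arrival in UTC: 05:05 − 3:30 = 01:35 on Apr 22.
Subtract 7 hours and 30 minutes → departure 18:05 UTC on Apr 21.
Dublin is UTC+1:00: 18:05 + 1:00 = 19:05 on Apr 21.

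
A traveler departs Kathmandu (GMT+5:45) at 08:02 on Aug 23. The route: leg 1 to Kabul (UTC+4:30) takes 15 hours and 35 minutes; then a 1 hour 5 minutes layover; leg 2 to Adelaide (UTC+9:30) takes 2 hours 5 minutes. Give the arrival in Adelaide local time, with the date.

Convert departure to UTC: 08:02 − 5:45 = 02:17 UTC on Aug 23.
Add 15 hours 35 minutes leg 1 → 17:52 UTC.
Add 1 hour 5 minutes layover in Kabul → 18:57 UTC.
Add 2 hours 5 minutes leg 2 → 21:02 UTC.
Adelaide is UTC+9:30, so local arrival = 21:02 + 9:30 = 06:32 on Aug 24.

06:32 on August 24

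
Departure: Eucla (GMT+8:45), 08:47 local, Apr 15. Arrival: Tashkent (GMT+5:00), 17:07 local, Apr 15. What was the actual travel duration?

12 hours 5 minutes

Departure in UTC: 08:47 − 8:45 = 00:02 on Apr 15.
Arrival in UTC: 17:07 − 5:00 = 12:07 on Apr 15.
Elapsed = 12:07 − 00:02 = 12 hours 5 minutes.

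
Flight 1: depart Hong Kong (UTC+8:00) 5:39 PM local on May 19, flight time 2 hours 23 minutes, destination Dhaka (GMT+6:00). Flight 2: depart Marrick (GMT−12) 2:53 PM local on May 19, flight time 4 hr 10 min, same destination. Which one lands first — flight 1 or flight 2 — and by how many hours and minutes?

the first, by 19 hours 1 minute

Flight 1 in UTC: 5:39 PM − 8:00 = 9:39 AM on May 19.
+2 hours 23 minutes → arrive 12:02 PM UTC on May 19.
Flight 2 in UTC: 2:53 PM + 12:00 = 2:53 AM on May 20.
+4 hours 10 minutes → arrive 7:03 AM UTC on May 20.
Flight 1 lands earlier by 19 hours 1 minute.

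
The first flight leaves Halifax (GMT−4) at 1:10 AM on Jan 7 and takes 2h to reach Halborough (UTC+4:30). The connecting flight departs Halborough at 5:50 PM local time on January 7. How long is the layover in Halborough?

6 hours 10 minutes

Convert departure to UTC: 1:10 AM + 4:00 = 5:10 AM UTC on Jan 7.
Add 2 hours flight time → 7:10 AM UTC.
Halborough is UTC+4:30, so local arrival = 7:10 AM + 4:30 = 11:40 AM on Jan 7.
Layover = 5:50 PM − 11:40 AM = 6 hours 10 minutes.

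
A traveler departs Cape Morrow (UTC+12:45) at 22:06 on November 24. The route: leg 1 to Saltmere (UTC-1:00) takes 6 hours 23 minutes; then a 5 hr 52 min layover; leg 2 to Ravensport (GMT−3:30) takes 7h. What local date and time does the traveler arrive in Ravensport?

01:06 on November 25

Convert departure to UTC: 22:06 − 12:45 = 09:21 UTC on Nov 24.
Add 6 hours and 23 minutes leg 1 → 15:44 UTC.
Add 5 hours 52 minutes layover in Saltmere → 21:36 UTC.
Add 7 hours leg 2 → 04:36 UTC (Nov 25).
Ravensport is UTC−3:30, so local arrival = 04:36 − 3:30 = 01:06 on Nov 25.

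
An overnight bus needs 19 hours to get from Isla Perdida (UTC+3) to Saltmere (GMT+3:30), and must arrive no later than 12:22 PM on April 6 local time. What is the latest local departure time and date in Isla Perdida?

Target arrival in UTC: 12:22 PM − 3:30 = 8:52 AM on Apr 6.
Subtract 19 hours → departure 1:52 PM UTC on Apr 5.
Isla Perdida is UTC+3:00: 1:52 PM + 3:00 = 4:52 PM on Apr 5.

4:52 PM on April 5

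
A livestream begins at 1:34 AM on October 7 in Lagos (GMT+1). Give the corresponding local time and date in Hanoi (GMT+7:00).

Hanoi is 6:00 ahead of Lagos.
Shift by the zone difference: 1:34 AM + 6:00 = 7:34 AM on Oct 7 in Hanoi.

7:34 AM on Oct 7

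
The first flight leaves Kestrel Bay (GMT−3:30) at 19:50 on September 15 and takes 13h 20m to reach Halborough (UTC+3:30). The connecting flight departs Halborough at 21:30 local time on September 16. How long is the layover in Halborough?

Convert departure to UTC: 19:50 + 3:30 = 23:20 UTC on Sep 15.
Add 13 hours and 20 minutes flight time → 12:40 UTC (Sep 16).
Halborough is UTC+3:30, so local arrival = 12:40 + 3:30 = 16:10 on Sep 16.
Layover = 21:30 − 16:10 = 5 hours 20 minutes.

5 hours 20 minutes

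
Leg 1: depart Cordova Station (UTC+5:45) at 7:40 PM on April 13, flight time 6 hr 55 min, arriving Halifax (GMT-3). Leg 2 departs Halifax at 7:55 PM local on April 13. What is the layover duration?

Convert departure to UTC: 7:40 PM − 5:45 = 1:55 PM UTC on Apr 13.
Add 6 hours and 55 minutes flight time → 8:50 PM UTC.
Halifax is UTC−3:00, so local arrival = 8:50 PM − 3:00 = 5:50 PM on Apr 13.
Layover = 7:55 PM − 5:50 PM = 2 hours 5 minutes.

2 hours 5 minutes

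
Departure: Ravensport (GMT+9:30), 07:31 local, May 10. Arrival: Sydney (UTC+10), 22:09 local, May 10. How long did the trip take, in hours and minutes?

14 hours 8 minutes

Sydney is 0:30 ahead of Ravensport.
Clock-face elapsed time (ignoring zones) is 14 hours 38 minutes.
Actual elapsed = 14 hours 38 minutes − 0:30 = 14 hours 8 minutes.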